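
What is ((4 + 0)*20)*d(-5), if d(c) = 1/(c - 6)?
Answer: -80/11 ≈ -7.2727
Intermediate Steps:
d(c) = 1/(-6 + c)
((4 + 0)*20)*d(-5) = ((4 + 0)*20)/(-6 - 5) = (4*20)/(-11) = 80*(-1/11) = -80/11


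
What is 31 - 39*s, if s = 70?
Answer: -2699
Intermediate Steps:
31 - 39*s = 31 - 39*70 = 31 - 2730 = -2699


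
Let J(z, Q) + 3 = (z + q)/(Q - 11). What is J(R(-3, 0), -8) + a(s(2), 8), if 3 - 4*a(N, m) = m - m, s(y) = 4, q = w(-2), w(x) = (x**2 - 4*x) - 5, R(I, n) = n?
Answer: -199/76 ≈ -2.6184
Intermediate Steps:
w(x) = -5 + x**2 - 4*x
q = 7 (q = -5 + (-2)**2 - 4*(-2) = -5 + 4 + 8 = 7)
a(N, m) = 3/4 (a(N, m) = 3/4 - (m - m)/4 = 3/4 - 1/4*0 = 3/4 + 0 = 3/4)
J(z, Q) = -3 + (7 + z)/(-11 + Q) (J(z, Q) = -3 + (z + 7)/(Q - 11) = -3 + (7 + z)/(-11 + Q))
J(R(-3, 0), -8) + a(s(2), 8) = (40 + 0 - 3*(-8))/(-11 - 8) + 3/4 = (40 + 0 + 24)/(-19) + 3/4 = -1/19*64 + 3/4 = -64/19 + 3/4 = -199/76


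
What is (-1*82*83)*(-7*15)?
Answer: 714630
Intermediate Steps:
(-1*82*83)*(-7*15) = -82*83*(-105) = -6806*(-105) = 714630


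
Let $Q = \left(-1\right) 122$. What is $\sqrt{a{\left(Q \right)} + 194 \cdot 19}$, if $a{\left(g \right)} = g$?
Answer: $18 \sqrt{11} \approx 59.699$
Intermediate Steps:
$Q = -122$
$\sqrt{a{\left(Q \right)} + 194 \cdot 19} = \sqrt{-122 + 194 \cdot 19} = \sqrt{-122 + 3686} = \sqrt{3564} = 18 \sqrt{11}$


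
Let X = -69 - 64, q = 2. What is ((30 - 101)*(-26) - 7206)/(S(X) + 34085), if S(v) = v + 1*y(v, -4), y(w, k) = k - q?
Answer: -2680/16973 ≈ -0.15790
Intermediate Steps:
y(w, k) = -2 + k (y(w, k) = k - 1*2 = k - 2 = -2 + k)
X = -133
S(v) = -6 + v (S(v) = v + 1*(-2 - 4) = v + 1*(-6) = v - 6 = -6 + v)
((30 - 101)*(-26) - 7206)/(S(X) + 34085) = ((30 - 101)*(-26) - 7206)/((-6 - 133) + 34085) = (-71*(-26) - 7206)/(-139 + 34085) = (1846 - 7206)/33946 = -5360*1/33946 = -2680/16973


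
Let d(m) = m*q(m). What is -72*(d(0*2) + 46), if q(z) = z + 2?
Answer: -3312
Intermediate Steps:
q(z) = 2 + z
d(m) = m*(2 + m)
-72*(d(0*2) + 46) = -72*((0*2)*(2 + 0*2) + 46) = -72*(0*(2 + 0) + 46) = -72*(0*2 + 46) = -72*(0 + 46) = -72*46 = -3312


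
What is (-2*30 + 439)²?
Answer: 143641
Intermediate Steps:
(-2*30 + 439)² = (-60 + 439)² = 379² = 143641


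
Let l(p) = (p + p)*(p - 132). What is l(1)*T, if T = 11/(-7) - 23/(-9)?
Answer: -16244/63 ≈ -257.84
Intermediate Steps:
T = 62/63 (T = 11*(-⅐) - 23*(-⅑) = -11/7 + 23/9 = 62/63 ≈ 0.98413)
l(p) = 2*p*(-132 + p) (l(p) = (2*p)*(-132 + p) = 2*p*(-132 + p))
l(1)*T = (2*1*(-132 + 1))*(62/63) = (2*1*(-131))*(62/63) = -262*62/63 = -16244/63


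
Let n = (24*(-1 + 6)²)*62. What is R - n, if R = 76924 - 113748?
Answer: -74024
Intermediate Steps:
R = -36824
n = 37200 (n = (24*5²)*62 = (24*25)*62 = 600*62 = 37200)
R - n = -36824 - 1*37200 = -36824 - 37200 = -74024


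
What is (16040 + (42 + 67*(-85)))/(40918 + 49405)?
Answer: 10387/90323 ≈ 0.11500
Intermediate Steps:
(16040 + (42 + 67*(-85)))/(40918 + 49405) = (16040 + (42 - 5695))/90323 = (16040 - 5653)*(1/90323) = 10387*(1/90323) = 10387/90323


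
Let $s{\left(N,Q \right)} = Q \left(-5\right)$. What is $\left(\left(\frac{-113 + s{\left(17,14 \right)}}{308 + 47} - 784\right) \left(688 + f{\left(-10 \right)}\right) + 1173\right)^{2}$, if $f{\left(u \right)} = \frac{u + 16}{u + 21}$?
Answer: $\frac{4430187910508538649}{15249025} \approx 2.9052 \cdot 10^{11}$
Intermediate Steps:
$f{\left(u \right)} = \frac{16 + u}{21 + u}$
$s{\left(N,Q \right)} = - 5 Q$
$\left(\left(\frac{-113 + s{\left(17,14 \right)}}{308 + 47} - 784\right) \left(688 + f{\left(-10 \right)}\right) + 1173\right)^{2} = \left(\left(\frac{-113 - 70}{308 + 47} - 784\right) \left(688 + \frac{16 - 10}{21 - 10}\right) + 1173\right)^{2} = \left(\left(\frac{-113 - 70}{355} - 784\right) \left(688 + \frac{1}{11} \cdot 6\right) + 1173\right)^{2} = \left(\left(\left(-183\right) \frac{1}{355} - 784\right) \left(688 + \frac{1}{11} \cdot 6\right) + 1173\right)^{2} = \left(\left(- \frac{183}{355} - 784\right) \left(688 + \frac{6}{11}\right) + 1173\right)^{2} = \left(\left(- \frac{278503}{355}\right) \frac{7574}{11} + 1173\right)^{2} = \left(- \frac{2109381722}{3905} + 1173\right)^{2} = \left(- \frac{2104801157}{3905}\right)^{2} = \frac{4430187910508538649}{15249025}$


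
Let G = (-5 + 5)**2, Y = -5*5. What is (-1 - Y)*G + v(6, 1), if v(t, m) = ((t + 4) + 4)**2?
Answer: 196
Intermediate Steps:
Y = -25
v(t, m) = (8 + t)**2 (v(t, m) = ((4 + t) + 4)**2 = (8 + t)**2)
G = 0 (G = 0**2 = 0)
(-1 - Y)*G + v(6, 1) = (-1 - 1*(-25))*0 + (8 + 6)**2 = (-1 + 25)*0 + 14**2 = 24*0 + 196 = 0 + 196 = 196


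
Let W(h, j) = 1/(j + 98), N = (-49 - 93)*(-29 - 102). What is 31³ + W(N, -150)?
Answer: 1549131/52 ≈ 29791.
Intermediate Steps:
N = 18602 (N = -142*(-131) = 18602)
W(h, j) = 1/(98 + j)
31³ + W(N, -150) = 31³ + 1/(98 - 150) = 29791 + 1/(-52) = 29791 - 1/52 = 1549131/52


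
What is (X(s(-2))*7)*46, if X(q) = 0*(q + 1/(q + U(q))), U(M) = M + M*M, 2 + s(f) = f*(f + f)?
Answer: 0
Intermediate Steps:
s(f) = -2 + 2*f² (s(f) = -2 + f*(f + f) = -2 + f*(2*f) = -2 + 2*f²)
U(M) = M + M²
X(q) = 0 (X(q) = 0*(q + 1/(q + q*(1 + q))) = 0)
(X(s(-2))*7)*46 = (0*7)*46 = 0*46 = 0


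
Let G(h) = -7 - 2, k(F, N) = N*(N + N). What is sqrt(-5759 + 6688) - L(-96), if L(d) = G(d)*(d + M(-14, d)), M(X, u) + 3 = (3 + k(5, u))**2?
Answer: 3058642134 + sqrt(929) ≈ 3.0586e+9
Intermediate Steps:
k(F, N) = 2*N**2 (k(F, N) = N*(2*N) = 2*N**2)
G(h) = -9
M(X, u) = -3 + (3 + 2*u**2)**2
L(d) = 27 - 9*d - 9*(3 + 2*d**2)**2 (L(d) = -9*(d + (-3 + (3 + 2*d**2)**2)) = -9*(-3 + d + (3 + 2*d**2)**2) = 27 - 9*d - 9*(3 + 2*d**2)**2)
sqrt(-5759 + 6688) - L(-96) = sqrt(-5759 + 6688) - (27 - 9*(-96) - 9*(3 + 2*(-96)**2)**2) = sqrt(929) - (27 + 864 - 9*(3 + 2*9216)**2) = sqrt(929) - (27 + 864 - 9*(3 + 18432)**2) = sqrt(929) - (27 + 864 - 9*18435**2) = sqrt(929) - (27 + 864 - 9*339849225) = sqrt(929) - (27 + 864 - 3058643025) = sqrt(929) - 1*(-3058642134) = sqrt(929) + 3058642134 = 3058642134 + sqrt(929)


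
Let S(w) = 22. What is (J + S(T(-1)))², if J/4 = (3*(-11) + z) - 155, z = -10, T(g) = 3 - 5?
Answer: 592900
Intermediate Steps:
T(g) = -2
J = -792 (J = 4*((3*(-11) - 10) - 155) = 4*((-33 - 10) - 155) = 4*(-43 - 155) = 4*(-198) = -792)
(J + S(T(-1)))² = (-792 + 22)² = (-770)² = 592900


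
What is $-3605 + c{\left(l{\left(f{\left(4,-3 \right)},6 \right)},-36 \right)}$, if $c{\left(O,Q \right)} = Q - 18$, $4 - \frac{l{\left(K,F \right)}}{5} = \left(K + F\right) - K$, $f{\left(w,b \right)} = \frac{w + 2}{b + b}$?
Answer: $-3659$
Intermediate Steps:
$f{\left(w,b \right)} = \frac{2 + w}{2 b}$
$l{\left(K,F \right)} = 20 - 5 F$ ($l{\left(K,F \right)} = 20 - 5 \left(\left(K + F\right) - K\right) = 20 - 5 \left(\left(F + K\right) - K\right) = 20 - 5 F$)
$c{\left(O,Q \right)} = -18 + Q$
$-3605 + c{\left(l{\left(f{\left(4,-3 \right)},6 \right)},-36 \right)} = -3605 - 54 = -3659$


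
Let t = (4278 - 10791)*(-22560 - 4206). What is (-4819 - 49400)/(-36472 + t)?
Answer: -54219/174290486 ≈ -0.00031108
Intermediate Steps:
t = 174326958 (t = -6513*(-26766) = 174326958)
(-4819 - 49400)/(-36472 + t) = (-4819 - 49400)/(-36472 + 174326958) = -54219/174290486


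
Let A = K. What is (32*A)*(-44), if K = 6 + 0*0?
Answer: -8448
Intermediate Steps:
K = 6 (K = 6 + 0 = 6)
A = 6
(32*A)*(-44) = (32*6)*(-44) = 192*(-44) = -8448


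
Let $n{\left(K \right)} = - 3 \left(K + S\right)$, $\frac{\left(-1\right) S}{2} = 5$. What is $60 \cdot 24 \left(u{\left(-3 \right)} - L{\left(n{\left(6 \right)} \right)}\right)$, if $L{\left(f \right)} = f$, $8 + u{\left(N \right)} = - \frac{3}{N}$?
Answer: $-27360$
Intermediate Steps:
$S = -10$ ($S = \left(-2\right) 5 = -10$)
$n{\left(K \right)} = 30 - 3 K$ ($n{\left(K \right)} = - 3 \left(K - 10\right) = - 3 \left(-10 + K\right) = 30 - 3 K$)
$u{\left(N \right)} = -8 - \frac{3}{N}$
$60 \cdot 24 \left(u{\left(-3 \right)} - L{\left(n{\left(6 \right)} \right)}\right) = 60 \cdot 24 \left(\left(-8 - \frac{3}{-3}\right) - \left(30 - 18\right)\right) = 1440 \left(\left(-8 - -1\right) - \left(30 - 18\right)\right) = 1440 \left(\left(-8 + 1\right) - 12\right) = 1440 \left(-7 - 12\right) = 1440 \left(-19\right) = -27360$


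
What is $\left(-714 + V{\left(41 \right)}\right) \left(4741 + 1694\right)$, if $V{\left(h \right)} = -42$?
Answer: $-4864860$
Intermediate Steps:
$\left(-714 + V{\left(41 \right)}\right) \left(4741 + 1694\right) = \left(-714 - 42\right) \left(4741 + 1694\right) = \left(-756\right) 6435 = -4864860$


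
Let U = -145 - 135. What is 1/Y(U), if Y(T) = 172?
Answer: 1/172 ≈ 0.0058140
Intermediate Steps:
U = -280
1/Y(U) = 1/172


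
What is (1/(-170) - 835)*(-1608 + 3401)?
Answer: -254518143/170 ≈ -1.4972e+6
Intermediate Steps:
(1/(-170) - 835)*(-1608 + 3401) = (-1/170 - 835)*1793 = -141951/170*1793 = -254518143/170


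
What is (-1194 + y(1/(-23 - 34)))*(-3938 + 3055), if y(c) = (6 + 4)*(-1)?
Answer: 1063132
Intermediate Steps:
y(c) = -10 (y(c) = 10*(-1) = -10)
(-1194 + y(1/(-23 - 34)))*(-3938 + 3055) = (-1194 - 10)*(-3938 + 3055) = -1204*(-883) = 1063132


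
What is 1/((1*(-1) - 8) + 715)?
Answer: 1/706 ≈ 0.0014164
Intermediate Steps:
1/((1*(-1) - 8) + 715) = 1/((-1 - 8) + 715) = 1/(-9 + 715) = 1/706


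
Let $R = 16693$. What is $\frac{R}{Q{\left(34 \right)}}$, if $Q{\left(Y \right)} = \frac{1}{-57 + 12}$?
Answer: $-751185$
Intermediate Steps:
$Q{\left(Y \right)} = - \frac{1}{45}$ ($Q{\left(Y \right)} = \frac{1}{-45} = - \frac{1}{45}$)
$\frac{R}{Q{\left(34 \right)}} = \frac{16693}{- \frac{1}{45}} = 16693 \left(-45\right) = -751185$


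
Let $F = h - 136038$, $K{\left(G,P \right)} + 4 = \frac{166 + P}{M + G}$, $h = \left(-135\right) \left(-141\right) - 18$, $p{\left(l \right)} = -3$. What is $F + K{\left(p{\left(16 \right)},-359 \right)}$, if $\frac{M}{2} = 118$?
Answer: $- \frac{27267018}{233} \approx -1.1703 \cdot 10^{5}$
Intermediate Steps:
$M = 236$ ($M = 2 \cdot 118 = 236$)
$h = 19017$ ($h = 19035 - 18 = 19017$)
$K{\left(G,P \right)} = -4 + \frac{166 + P}{236 + G}$
$F = -117021$ ($F = 19017 - 136038 = -117021$)
$F + K{\left(p{\left(16 \right)},-359 \right)} = -117021 + \frac{-778 - 359 - -12}{236 - 3} = -117021 + \frac{-778 - 359 + 12}{233} = -117021 + \frac{1}{233} \left(-1125\right) = -117021 - \frac{1125}{233} = - \frac{27267018}{233}$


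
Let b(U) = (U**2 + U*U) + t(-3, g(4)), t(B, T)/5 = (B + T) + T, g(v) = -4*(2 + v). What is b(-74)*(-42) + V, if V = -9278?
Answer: -458552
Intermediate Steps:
g(v) = -8 - 4*v
t(B, T) = 5*B + 10*T (t(B, T) = 5*((B + T) + T) = 5*(B + 2*T) = 5*B + 10*T)
b(U) = -255 + 2*U**2 (b(U) = (U**2 + U*U) + (5*(-3) + 10*(-8 - 4*4)) = (U**2 + U**2) + (-15 + 10*(-8 - 16)) = 2*U**2 + (-15 + 10*(-24)) = 2*U**2 + (-15 - 240) = 2*U**2 - 255 = -255 + 2*U**2)
b(-74)*(-42) + V = (-255 + 2*(-74)**2)*(-42) - 9278 = (-255 + 2*5476)*(-42) - 9278 = (-255 + 10952)*(-42) - 9278 = 10697*(-42) - 9278 = -449274 - 9278 = -458552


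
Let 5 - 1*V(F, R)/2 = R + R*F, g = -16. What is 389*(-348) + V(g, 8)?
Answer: -135122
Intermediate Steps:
V(F, R) = 10 - 2*R - 2*F*R (V(F, R) = 10 - 2*(R + R*F) = 10 - 2*(R + F*R) = 10 + (-2*R - 2*F*R) = 10 - 2*R - 2*F*R)
389*(-348) + V(g, 8) = 389*(-348) + (10 - 2*8 - 2*(-16)*8) = -135372 + (10 - 16 + 256) = -135372 + 250 = -135122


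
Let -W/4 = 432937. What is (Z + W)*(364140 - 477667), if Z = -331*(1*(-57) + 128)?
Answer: 199268153223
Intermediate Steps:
W = -1731748 (W = -4*432937 = -1731748)
Z = -23501 (Z = -331*(-57 + 128) = -331*71 = -23501)
(Z + W)*(364140 - 477667) = (-23501 - 1731748)*(364140 - 477667) = -1755249*(-113527) = 199268153223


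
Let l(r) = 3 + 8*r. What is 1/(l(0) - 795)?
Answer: -1/792 ≈ -0.0012626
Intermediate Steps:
1/(l(0) - 795) = 1/((3 + 8*0) - 795) = 1/((3 + 0) - 795) = 1/(3 - 795) = 1/(-792) = -1/792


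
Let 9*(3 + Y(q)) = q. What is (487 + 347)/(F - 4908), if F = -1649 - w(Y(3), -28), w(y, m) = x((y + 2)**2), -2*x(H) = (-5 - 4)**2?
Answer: -1668/13033 ≈ -0.12798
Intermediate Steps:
Y(q) = -3 + q/9
x(H) = -81/2 (x(H) = -(-5 - 4)**2/2 = -1/2*(-9)**2 = -1/2*81 = -81/2)
w(y, m) = -81/2
F = -3217/2 (F = -1649 - 1*(-81/2) = -1649 + 81/2 = -3217/2 ≈ -1608.5)
(487 + 347)/(F - 4908) = (487 + 347)/(-3217/2 - 4908) = 834/(-13033/2) = 834*(-2/13033) = -1668/13033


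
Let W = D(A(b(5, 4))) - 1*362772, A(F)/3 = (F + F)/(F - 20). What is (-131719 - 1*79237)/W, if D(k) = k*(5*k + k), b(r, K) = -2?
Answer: 6381419/10973799 ≈ 0.58151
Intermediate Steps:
A(F) = 6*F/(-20 + F) (A(F) = 3*((F + F)/(F - 20)) = 3*((2*F)/(-20 + F)) = 3*(2*F/(-20 + F)) = 6*F/(-20 + F))
D(k) = 6*k**2 (D(k) = k*(6*k) = 6*k**2)
W = -43895196/121 (W = 6*(6*(-2)/(-20 - 2))**2 - 1*362772 = 6*(6*(-2)/(-22))**2 - 362772 = 6*(6*(-2)*(-1/22))**2 - 362772 = 6*(6/11)**2 - 362772 = 6*(36/121) - 362772 = 216/121 - 362772 = -43895196/121 ≈ -3.6277e+5)
(-131719 - 1*79237)/W = (-131719 - 1*79237)/(-43895196/121) = (-131719 - 79237)*(-121/43895196) = -210956*(-121/43895196) = 6381419/10973799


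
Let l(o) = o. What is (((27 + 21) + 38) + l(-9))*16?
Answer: 1232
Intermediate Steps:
(((27 + 21) + 38) + l(-9))*16 = (((27 + 21) + 38) - 9)*16 = ((48 + 38) - 9)*16 = (86 - 9)*16 = 77*16 = 1232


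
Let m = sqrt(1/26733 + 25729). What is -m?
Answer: -sqrt(18387314499414)/26733 ≈ -160.40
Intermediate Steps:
m = sqrt(18387314499414)/26733 (m = sqrt(1/26733 + 25729) = sqrt(687813358/26733) = sqrt(18387314499414)/26733 ≈ 160.40)
-m = -sqrt(18387314499414)/26733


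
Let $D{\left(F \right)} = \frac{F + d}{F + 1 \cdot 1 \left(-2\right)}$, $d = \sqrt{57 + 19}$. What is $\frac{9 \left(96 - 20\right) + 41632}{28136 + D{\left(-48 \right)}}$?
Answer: $\frac{10481017600}{6969089067} + \frac{14900 \sqrt{19}}{6969089067} \approx 1.5039$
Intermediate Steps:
$d = 2 \sqrt{19}$ ($d = \sqrt{76} = 2 \sqrt{19} \approx 8.7178$)
$D{\left(F \right)} = \frac{F + 2 \sqrt{19}}{-2 + F}$ ($D{\left(F \right)} = \frac{F + 2 \sqrt{19}}{F + 1 \cdot 1 \left(-2\right)} = \frac{F + 2 \sqrt{19}}{F + 1 \left(-2\right)} = \frac{F + 2 \sqrt{19}}{F - 2} = \frac{F + 2 \sqrt{19}}{-2 + F}$)
$\frac{9 \left(96 - 20\right) + 41632}{28136 + D{\left(-48 \right)}} = \frac{9 \left(96 - 20\right) + 41632}{28136 + \frac{-48 + 2 \sqrt{19}}{-2 - 48}} = \frac{9 \cdot 76 + 41632}{28136 + \frac{-48 + 2 \sqrt{19}}{-50}} = \frac{684 + 41632}{28136 - \frac{-48 + 2 \sqrt{19}}{50}} = \frac{42316}{28136 + \left(\frac{24}{25} - \frac{\sqrt{19}}{25}\right)} = \frac{42316}{\frac{703424}{25} - \frac{\sqrt{19}}{25}}$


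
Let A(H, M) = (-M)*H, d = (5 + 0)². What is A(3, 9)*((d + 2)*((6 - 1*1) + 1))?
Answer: -4374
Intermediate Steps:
d = 25 (d = 5² = 25)
A(H, M) = -H*M
A(3, 9)*((d + 2)*((6 - 1*1) + 1)) = (-1*3*9)*((25 + 2)*((6 - 1*1) + 1)) = -729*((6 - 1) + 1) = -729*(5 + 1) = -729*6 = -27*162 = -4374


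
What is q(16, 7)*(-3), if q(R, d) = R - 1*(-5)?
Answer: -63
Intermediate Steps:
q(R, d) = 5 + R (q(R, d) = R + 5 = 5 + R)
q(16, 7)*(-3) = (5 + 16)*(-3) = 21*(-3) = -63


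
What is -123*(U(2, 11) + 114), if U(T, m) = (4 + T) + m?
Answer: -16113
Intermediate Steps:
U(T, m) = 4 + T + m
-123*(U(2, 11) + 114) = -123*((4 + 2 + 11) + 114) = -123*(17 + 114) = -123*131 = -16113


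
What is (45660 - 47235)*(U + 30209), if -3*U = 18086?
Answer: -38084025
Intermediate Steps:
U = -18086/3 (U = -1/3*18086 = -18086/3 ≈ -6028.7)
(45660 - 47235)*(U + 30209) = (45660 - 47235)*(-18086/3 + 30209) = -1575*72541/3 = -38084025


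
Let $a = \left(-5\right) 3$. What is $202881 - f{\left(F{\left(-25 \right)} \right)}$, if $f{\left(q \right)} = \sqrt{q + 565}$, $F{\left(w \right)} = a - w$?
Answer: $202881 - 5 \sqrt{23} \approx 2.0286 \cdot 10^{5}$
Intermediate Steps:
$a = -15$
$F{\left(w \right)} = -15 - w$
$f{\left(q \right)} = \sqrt{565 + q}$
$202881 - f{\left(F{\left(-25 \right)} \right)} = 202881 - \sqrt{565 - -10} = 202881 - \sqrt{565 + \left(-15 + 25\right)} = 202881 - \sqrt{565 + 10} = 202881 - \sqrt{575} = 202881 - 5 \sqrt{23}$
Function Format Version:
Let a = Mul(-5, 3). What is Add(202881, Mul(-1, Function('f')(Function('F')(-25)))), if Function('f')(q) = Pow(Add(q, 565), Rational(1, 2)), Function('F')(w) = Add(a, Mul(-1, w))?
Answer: Add(202881, Mul(-5, Pow(23, Rational(1, 2)))) ≈ 2.0286e+5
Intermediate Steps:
a = -15
Function('F')(w) = Add(-15, Mul(-1, w))
Function('f')(q) = Pow(Add(565, q), Rational(1, 2))
Add(202881, Mul(-1, Function('f')(Function('F')(-25)))) = Add(202881, Mul(-1, Pow(Add(565, Add(-15, Mul(-1, -25))), Rational(1, 2)))) = Add(202881, Mul(-1, Pow(Add(565, Add(-15, 25)), Rational(1, 2)))) = Add(202881, Mul(-1, Pow(Add(565, 10), Rational(1, 2)))) = Add(202881, Mul(-1, Pow(575, Rational(1, 2)))) = Add(202881, Mul(-1, Mul(5, Pow(23, Rational(1, 2))))) = Add(202881, Mul(-5, Pow(23, Rational(1, 2))))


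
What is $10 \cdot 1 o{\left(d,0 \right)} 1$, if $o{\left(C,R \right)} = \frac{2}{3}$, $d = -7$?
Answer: $\frac{20}{3} \approx 6.6667$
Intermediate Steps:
$o{\left(C,R \right)} = \frac{2}{3}$ ($o{\left(C,R \right)} = 2 \cdot \frac{1}{3} = \frac{2}{3}$)
$10 \cdot 1 o{\left(d,0 \right)} 1 = 10 \cdot 1 \cdot \frac{2}{3} \cdot 1 = 10 \cdot \frac{2}{3} \cdot 1 = \frac{20}{3} \cdot 1 = \frac{20}{3}$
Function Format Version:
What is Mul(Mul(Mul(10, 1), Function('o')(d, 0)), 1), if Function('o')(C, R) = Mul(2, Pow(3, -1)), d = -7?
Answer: Rational(20, 3) ≈ 6.6667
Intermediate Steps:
Function('o')(C, R) = Rational(2, 3) (Function('o')(C, R) = Mul(2, Rational(1, 3)) = Rational(2, 3))
Mul(Mul(Mul(10, 1), Function('o')(d, 0)), 1) = Mul(Mul(Mul(10, 1), Rational(2, 3)), 1) = Mul(Mul(10, Rational(2, 3)), 1) = Mul(Rational(20, 3), 1) = Rational(20, 3)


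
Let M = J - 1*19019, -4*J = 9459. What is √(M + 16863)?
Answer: 13*I*√107/2 ≈ 67.237*I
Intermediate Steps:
J = -9459/4 (J = -¼*9459 = -9459/4 ≈ -2364.8)
M = -85535/4 (M = -9459/4 - 1*19019 = -9459/4 - 19019 = -85535/4 ≈ -21384.)
√(M + 16863) = √(-85535/4 + 16863) = √(-18083/4) = 13*I*√107/2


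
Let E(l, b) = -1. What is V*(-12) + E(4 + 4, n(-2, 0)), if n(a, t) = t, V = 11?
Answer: -133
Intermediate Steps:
V*(-12) + E(4 + 4, n(-2, 0)) = 11*(-12) - 1 = -132 - 1 = -133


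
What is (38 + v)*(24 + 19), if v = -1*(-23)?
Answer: 2623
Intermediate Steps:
v = 23
(38 + v)*(24 + 19) = (38 + 23)*(24 + 19) = 61*43 = 2623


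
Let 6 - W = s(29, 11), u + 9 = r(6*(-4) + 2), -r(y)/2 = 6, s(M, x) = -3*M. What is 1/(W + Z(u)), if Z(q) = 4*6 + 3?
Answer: 1/120 ≈ 0.0083333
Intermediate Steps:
r(y) = -12 (r(y) = -2*6 = -12)
u = -21 (u = -9 - 12 = -21)
Z(q) = 27 (Z(q) = 24 + 3 = 27)
W = 93 (W = 6 - (-3)*29 = 6 - 1*(-87) = 6 + 87 = 93)
1/(W + Z(u)) = 1/(93 + 27) = 1/120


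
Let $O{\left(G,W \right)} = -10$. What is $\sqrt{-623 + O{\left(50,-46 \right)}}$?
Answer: $i \sqrt{633} \approx 25.159 i$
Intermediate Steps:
$\sqrt{-623 + O{\left(50,-46 \right)}} = \sqrt{-623 - 10} = \sqrt{-633} = i \sqrt{633}$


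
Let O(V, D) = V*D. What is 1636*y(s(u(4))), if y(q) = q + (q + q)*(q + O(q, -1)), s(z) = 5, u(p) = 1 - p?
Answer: 8180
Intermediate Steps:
O(V, D) = D*V
y(q) = q (y(q) = q + (q + q)*(q - q) = q + (2*q)*0 = q + 0 = q)
1636*y(s(u(4))) = 1636*5 = 8180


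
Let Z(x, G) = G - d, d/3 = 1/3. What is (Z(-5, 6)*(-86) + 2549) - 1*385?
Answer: 1734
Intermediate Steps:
d = 1 (d = 3/3 = 3*(⅓) = 1)
Z(x, G) = -1 + G (Z(x, G) = G - 1*1 = G - 1 = -1 + G)
(Z(-5, 6)*(-86) + 2549) - 1*385 = ((-1 + 6)*(-86) + 2549) - 1*385 = (5*(-86) + 2549) - 385 = (-430 + 2549) - 385 = 2119 - 385 = 1734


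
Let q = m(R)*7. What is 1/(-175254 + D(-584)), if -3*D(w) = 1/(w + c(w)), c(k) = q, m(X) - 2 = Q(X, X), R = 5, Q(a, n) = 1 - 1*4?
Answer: -1773/310725341 ≈ -5.7060e-6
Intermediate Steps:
Q(a, n) = -3 (Q(a, n) = 1 - 4 = -3)
m(X) = -1 (m(X) = 2 - 3 = -1)
q = -7 (q = -1*7 = -7)
c(k) = -7
D(w) = -1/(3*(-7 + w)) (D(w) = -1/(3*(w - 7)) = -1/(3*(-7 + w)))
1/(-175254 + D(-584)) = 1/(-175254 - 1/(-21 + 3*(-584))) = 1/(-175254 - 1/(-21 - 1752)) = 1/(-175254 - 1/(-1773)) = 1/(-175254 - 1*(-1/1773)) = 1/(-175254 + 1/1773) = 1/(-310725341/1773) = -1773/310725341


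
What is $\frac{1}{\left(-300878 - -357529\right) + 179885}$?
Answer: $\frac{1}{236536} \approx 4.2277 \cdot 10^{-6}$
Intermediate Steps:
$\frac{1}{\left(-300878 - -357529\right) + 179885} = \frac{1}{\left(-300878 + 357529\right) + 179885} = \frac{1}{56651 + 179885} = \frac{1}{236536}$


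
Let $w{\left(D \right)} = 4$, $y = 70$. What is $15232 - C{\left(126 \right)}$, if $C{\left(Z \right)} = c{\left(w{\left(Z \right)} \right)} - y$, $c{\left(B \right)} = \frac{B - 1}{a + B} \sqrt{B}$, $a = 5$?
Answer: $\frac{45904}{3} \approx 15301.0$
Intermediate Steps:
$c{\left(B \right)} = \frac{\sqrt{B} \left(-1 + B\right)}{5 + B}$ ($c{\left(B \right)} = \frac{B - 1}{5 + B} \sqrt{B} = \frac{-1 + B}{5 + B} \sqrt{B} = \frac{\sqrt{B} \left(-1 + B\right)}{5 + B}$)
$C{\left(Z \right)} = - \frac{208}{3}$ ($C{\left(Z \right)} = \frac{\sqrt{4} \left(-1 + 4\right)}{5 + 4} - 70 = 2 \cdot \frac{1}{9} \cdot 3 - 70 = \frac{2}{3} - 70 = - \frac{208}{3}$)
$15232 - C{\left(126 \right)} = 15232 - - \frac{208}{3} = 15232 + \frac{208}{3} = \frac{45904}{3}$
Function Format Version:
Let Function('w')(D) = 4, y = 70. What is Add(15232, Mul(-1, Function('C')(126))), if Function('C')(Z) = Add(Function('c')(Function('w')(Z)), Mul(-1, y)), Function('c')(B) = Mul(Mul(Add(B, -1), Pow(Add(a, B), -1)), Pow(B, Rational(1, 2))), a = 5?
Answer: Rational(45904, 3) ≈ 15301.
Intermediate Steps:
Function('c')(B) = Mul(Pow(B, Rational(1, 2)), Pow(Add(5, B), -1), Add(-1, B)) (Function('c')(B) = Mul(Mul(Add(B, -1), Pow(Add(5, B), -1)), Pow(B, Rational(1, 2))) = Mul(Mul(Add(-1, B), Pow(Add(5, B), -1)), Pow(B, Rational(1, 2))) = Mul(Mul(Pow(Add(5, B), -1), Add(-1, B)), Pow(B, Rational(1, 2))) = Mul(Pow(B, Rational(1, 2)), Pow(Add(5, B), -1), Add(-1, B)))
Function('C')(Z) = Rational(-208, 3) (Function('C')(Z) = Add(Mul(Pow(4, Rational(1, 2)), Pow(Add(5, 4), -1), Add(-1, 4)), Mul(-1, 70)) = Add(Mul(2, Pow(9, -1), 3), -70) = Add(Mul(2, Rational(1, 9), 3), -70) = Add(Rational(2, 3), -70) = Rational(-208, 3))
Add(15232, Mul(-1, Function('C')(126))) = Add(15232, Mul(-1, Rational(-208, 3))) = Add(15232, Rational(208, 3)) = Rational(45904, 3)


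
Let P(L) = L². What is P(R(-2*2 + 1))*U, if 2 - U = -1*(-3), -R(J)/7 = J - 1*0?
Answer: -441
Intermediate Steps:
R(J) = -7*J (R(J) = -7*(J - 1*0) = -7*(J + 0) = -7*J)
U = -1 (U = 2 - (-1)*(-3) = 2 - 1*3 = 2 - 3 = -1)
P(R(-2*2 + 1))*U = (-7*(-2*2 + 1))²*(-1) = (-7*(-4 + 1))²*(-1) = (-7*(-3))²*(-1) = 21²*(-1) = 441*(-1) = -441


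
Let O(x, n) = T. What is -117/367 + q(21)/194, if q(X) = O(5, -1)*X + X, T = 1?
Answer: -3642/35599 ≈ -0.10231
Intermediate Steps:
O(x, n) = 1
q(X) = 2*X (q(X) = 1*X + X = X + X = 2*X)
-117/367 + q(21)/194 = -117/367 + (2*21)/194 = -117*1/367 + 42*(1/194) = -117/367 + 21/97 = -3642/35599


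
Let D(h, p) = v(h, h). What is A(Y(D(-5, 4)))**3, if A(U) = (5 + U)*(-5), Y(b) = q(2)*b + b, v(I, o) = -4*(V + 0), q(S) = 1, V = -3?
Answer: -3048625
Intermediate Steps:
v(I, o) = 12 (v(I, o) = -4*(-3 + 0) = -4*(-3) = 12)
D(h, p) = 12
Y(b) = 2*b (Y(b) = 1*b + b = b + b = 2*b)
A(U) = -25 - 5*U
A(Y(D(-5, 4)))**3 = (-25 - 10*12)**3 = (-25 - 5*24)**3 = (-25 - 120)**3 = (-145)**3 = -3048625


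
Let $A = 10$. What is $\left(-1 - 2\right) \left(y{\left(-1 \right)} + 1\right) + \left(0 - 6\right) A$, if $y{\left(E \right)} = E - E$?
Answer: $-63$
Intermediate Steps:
$y{\left(E \right)} = 0$
$\left(-1 - 2\right) \left(y{\left(-1 \right)} + 1\right) + \left(0 - 6\right) A = \left(-1 - 2\right) \left(0 + 1\right) + \left(0 - 6\right) 10 = \left(-3\right) 1 - 60 = -3 - 60 = -63$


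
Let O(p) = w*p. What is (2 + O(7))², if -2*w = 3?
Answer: 289/4 ≈ 72.250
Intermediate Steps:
w = -3/2 (w = -½*3 = -3/2 ≈ -1.5000)
O(p) = -3*p/2
(2 + O(7))² = (2 - 3/2*7)² = (2 - 21/2)² = (-17/2)² = 289/4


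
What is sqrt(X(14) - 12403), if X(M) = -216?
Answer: I*sqrt(12619) ≈ 112.33*I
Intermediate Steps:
sqrt(X(14) - 12403) = sqrt(-216 - 12403) = sqrt(-12619) = I*sqrt(12619)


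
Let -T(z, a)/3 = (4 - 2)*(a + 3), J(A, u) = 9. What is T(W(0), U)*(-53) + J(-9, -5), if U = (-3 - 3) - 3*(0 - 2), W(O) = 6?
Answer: 963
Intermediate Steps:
U = 0 (U = -6 - 3*(-2) = -6 + 6 = 0)
T(z, a) = -18 - 6*a (T(z, a) = -3*(4 - 2)*(a + 3) = -6*(3 + a) = -3*(6 + 2*a) = -18 - 6*a)
T(W(0), U)*(-53) + J(-9, -5) = (-18 - 6*0)*(-53) + 9 = (-18 + 0)*(-53) + 9 = -18*(-53) + 9 = 954 + 9 = 963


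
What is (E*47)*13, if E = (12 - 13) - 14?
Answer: -9165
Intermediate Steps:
E = -15 (E = -1 - 14 = -15)
(E*47)*13 = -15*47*13 = -705*13 = -9165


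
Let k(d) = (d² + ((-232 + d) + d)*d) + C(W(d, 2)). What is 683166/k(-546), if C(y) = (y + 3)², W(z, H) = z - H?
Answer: 683166/1318045 ≈ 0.51832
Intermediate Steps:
C(y) = (3 + y)²
k(d) = d² + (1 + d)² + d*(-232 + 2*d) (k(d) = (d² + ((-232 + d) + d)*d) + (3 + (d - 1*2))² = (d² + (-232 + 2*d)*d) + (3 + (d - 2))² = (d² + d*(-232 + 2*d)) + (3 + (-2 + d))² = (d² + d*(-232 + 2*d)) + (1 + d)² = d² + (1 + d)² + d*(-232 + 2*d))
683166/k(-546) = 683166/(1 - 230*(-546) + 4*(-546)²) = 683166/(1 + 125580 + 4*298116) = 683166/(1 + 125580 + 1192464) = 683166/1318045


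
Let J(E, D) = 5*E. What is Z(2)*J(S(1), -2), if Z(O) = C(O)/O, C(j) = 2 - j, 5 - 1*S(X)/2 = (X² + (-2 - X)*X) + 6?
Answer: 0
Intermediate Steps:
S(X) = -2 - 2*X² - 2*X*(-2 - X) (S(X) = 10 - 2*((X² + (-2 - X)*X) + 6) = 10 - 2*((X² + X*(-2 - X)) + 6) = 10 - 2*(6 + X² + X*(-2 - X)) = 10 + (-12 - 2*X² - 2*X*(-2 - X)) = -2 - 2*X² - 2*X*(-2 - X))
Z(O) = (2 - O)/O
Z(2)*J(S(1), -2) = ((2 - 1*2)/2)*(5*(-2 + 4*1)) = ((2 - 2)/2)*(5*(-2 + 4)) = ((½)*0)*(5*2) = 0*10 = 0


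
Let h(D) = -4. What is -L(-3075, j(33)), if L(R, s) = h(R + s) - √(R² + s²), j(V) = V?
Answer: 4 + 3*√1050746 ≈ 3079.2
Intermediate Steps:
L(R, s) = -4 - √(R² + s²)
-L(-3075, j(33)) = -(-4 - √((-3075)² + 33²)) = -(-4 - √(9455625 + 1089)) = -(-4 - √9456714) = -(-4 - 3*√1050746) = 4 + 3*√1050746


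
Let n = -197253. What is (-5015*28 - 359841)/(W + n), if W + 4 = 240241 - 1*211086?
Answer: 500261/168102 ≈ 2.9759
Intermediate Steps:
W = 29151 (W = -4 + (240241 - 1*211086) = -4 + (240241 - 211086) = -4 + 29155 = 29151)
(-5015*28 - 359841)/(W + n) = (-5015*28 - 359841)/(29151 - 197253) = (-140420 - 359841)/(-168102) = -500261*(-1/168102) = 500261/168102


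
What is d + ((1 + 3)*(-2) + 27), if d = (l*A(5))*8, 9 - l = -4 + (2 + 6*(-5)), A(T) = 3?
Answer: 1003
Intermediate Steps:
l = 41 (l = 9 - (-4 + (2 + 6*(-5))) = 9 - (-4 + (2 - 30)) = 9 - (-4 - 28) = 9 - 1*(-32) = 9 + 32 = 41)
d = 984 (d = (41*3)*8 = 123*8 = 984)
d + ((1 + 3)*(-2) + 27) = 984 + ((1 + 3)*(-2) + 27) = 984 + (4*(-2) + 27) = 984 + (-8 + 27) = 984 + 19 = 1003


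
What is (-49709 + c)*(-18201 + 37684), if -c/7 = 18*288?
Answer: -1675479551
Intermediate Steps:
c = -36288 (c = -126*288 = -7*5184 = -36288)
(-49709 + c)*(-18201 + 37684) = (-49709 - 36288)*(-18201 + 37684) = -85997*19483 = -1675479551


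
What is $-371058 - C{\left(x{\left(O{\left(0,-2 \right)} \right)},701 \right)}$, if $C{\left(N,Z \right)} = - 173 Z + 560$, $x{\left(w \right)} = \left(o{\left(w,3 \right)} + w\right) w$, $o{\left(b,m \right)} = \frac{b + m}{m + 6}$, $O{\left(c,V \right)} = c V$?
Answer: $-250345$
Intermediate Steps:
$O{\left(c,V \right)} = V c$
$o{\left(b,m \right)} = \frac{b + m}{6 + m}$
$x{\left(w \right)} = w \left(\frac{1}{3} + \frac{10 w}{9}\right)$ ($x{\left(w \right)} = \left(\frac{w + 3}{6 + 3} + w\right) w = \left(\frac{3 + w}{9} + w\right) w = \left(\left(\frac{1}{3} + \frac{w}{9}\right) + w\right) w = \left(\frac{1}{3} + \frac{10 w}{9}\right) w = w \left(\frac{1}{3} + \frac{10 w}{9}\right)$)
$C{\left(N,Z \right)} = 560 - 173 Z$
$-371058 - C{\left(x{\left(O{\left(0,-2 \right)} \right)},701 \right)} = -371058 - \left(560 - 121273\right) = -371058 - -120713 = -371058 + 120713 = -250345$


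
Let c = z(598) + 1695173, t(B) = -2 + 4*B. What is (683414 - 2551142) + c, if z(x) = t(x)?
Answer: -170165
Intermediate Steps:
z(x) = -2 + 4*x
c = 1697563 (c = (-2 + 4*598) + 1695173 = (-2 + 2392) + 1695173 = 2390 + 1695173 = 1697563)
(683414 - 2551142) + c = (683414 - 2551142) + 1697563 = -1867728 + 1697563 = -170165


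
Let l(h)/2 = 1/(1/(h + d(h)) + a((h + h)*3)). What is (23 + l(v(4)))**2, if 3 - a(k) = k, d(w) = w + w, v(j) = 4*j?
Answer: 10517117809/19918369 ≈ 528.01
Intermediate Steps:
d(w) = 2*w
a(k) = 3 - k
l(h) = 2/(3 - 6*h + 1/(3*h)) (l(h) = 2/(1/(h + 2*h) + (3 - (h + h)*3)) = 2/(1/(3*h) + (3 - 2*h*3)) = 2/(1/(3*h) + (3 - 6*h)) = 2/(3 - 6*h + 1/(3*h)))
(23 + l(v(4)))**2 = (23 - 6*4*4/(-1 + 9*(4*4)*(-1 + 2*(4*4))))**2 = (23 - 6*16/(-1 + 9*16*(-1 + 2*16)))**2 = (23 - 6*16/(-1 + 9*16*(-1 + 32)))**2 = (23 - 6*16/(-1 + 9*16*31))**2 = (23 - 6*16/(-1 + 4464))**2 = (23 - 6*16/4463)**2 = (23 - 6*16*1/4463)**2 = (23 - 96/4463)**2 = (102553/4463)**2 = 10517117809/19918369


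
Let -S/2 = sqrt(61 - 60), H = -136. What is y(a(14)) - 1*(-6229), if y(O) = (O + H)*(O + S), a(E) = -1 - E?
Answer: 8796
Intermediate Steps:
S = -2 (S = -2*sqrt(61 - 60) = -2*sqrt(1) = -2*1 = -2)
y(O) = (-136 + O)*(-2 + O) (y(O) = (O - 136)*(O - 2) = (-136 + O)*(-2 + O))
y(a(14)) - 1*(-6229) = (272 + (-1 - 1*14)**2 - 138*(-1 - 1*14)) - 1*(-6229) = (272 + (-1 - 14)**2 - 138*(-1 - 14)) + 6229 = (272 + (-15)**2 - 138*(-15)) + 6229 = (272 + 225 + 2070) + 6229 = 2567 + 6229 = 8796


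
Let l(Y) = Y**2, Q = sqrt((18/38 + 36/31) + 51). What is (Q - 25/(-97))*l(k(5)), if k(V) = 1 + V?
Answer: 900/97 + 36*sqrt(18260178)/589 ≈ 270.46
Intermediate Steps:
Q = sqrt(18260178)/589 (Q = sqrt((18*(1/38) + 36*(1/31)) + 51) = sqrt((9/19 + 36/31) + 51) = sqrt(963/589 + 51) = sqrt(31002/589) = sqrt(18260178)/589 ≈ 7.2550)
(Q - 25/(-97))*l(k(5)) = (sqrt(18260178)/589 - 25/(-97))*(1 + 5)**2 = (sqrt(18260178)/589 - 25*(-1/97))*6**2 = (sqrt(18260178)/589 + 25/97)*36 = (25/97 + sqrt(18260178)/589)*36 = 900/97 + 36*sqrt(18260178)/589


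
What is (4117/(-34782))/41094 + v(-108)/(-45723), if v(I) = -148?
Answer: 70450940531/21784441513428 ≈ 0.0032340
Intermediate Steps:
(4117/(-34782))/41094 + v(-108)/(-45723) = (4117/(-34782))/41094 - 148/(-45723) = (4117*(-1/34782))*(1/41094) - 148*(-1/45723) = -4117/34782*1/41094 + 148/45723 = -4117/1429331508 + 148/45723 = 70450940531/21784441513428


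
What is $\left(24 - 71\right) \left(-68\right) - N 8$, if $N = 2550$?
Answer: $-17204$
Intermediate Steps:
$\left(24 - 71\right) \left(-68\right) - N 8 = \left(24 - 71\right) \left(-68\right) - 2550 \cdot 8 = \left(-47\right) \left(-68\right) - 20400 = 3196 - 20400 = -17204$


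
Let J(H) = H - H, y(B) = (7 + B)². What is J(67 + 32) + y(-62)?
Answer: 3025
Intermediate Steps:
J(H) = 0
J(67 + 32) + y(-62) = 0 + (7 - 62)² = 0 + (-55)² = 0 + 3025 = 3025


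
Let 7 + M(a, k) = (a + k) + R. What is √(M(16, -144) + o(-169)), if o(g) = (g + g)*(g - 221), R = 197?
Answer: √131882 ≈ 363.16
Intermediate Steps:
M(a, k) = 190 + a + k (M(a, k) = -7 + ((a + k) + 197) = -7 + (197 + a + k) = 190 + a + k)
o(g) = 2*g*(-221 + g) (o(g) = (2*g)*(-221 + g) = 2*g*(-221 + g))
√(M(16, -144) + o(-169)) = √((190 + 16 - 144) + 2*(-169)*(-221 - 169)) = √(62 + 2*(-169)*(-390)) = √(62 + 131820) = √131882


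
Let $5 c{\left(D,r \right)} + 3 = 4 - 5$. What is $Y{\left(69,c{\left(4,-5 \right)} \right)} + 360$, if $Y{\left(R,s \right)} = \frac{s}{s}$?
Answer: $361$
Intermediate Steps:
$c{\left(D,r \right)} = - \frac{4}{5}$ ($c{\left(D,r \right)} = - \frac{3}{5} + \frac{4 - 5}{5} = - \frac{3}{5} + \frac{1}{5} \left(-1\right) = - \frac{3}{5} - \frac{1}{5} = - \frac{4}{5}$)
$Y{\left(R,s \right)} = 1$
$Y{\left(69,c{\left(4,-5 \right)} \right)} + 360 = 1 + 360 = 361$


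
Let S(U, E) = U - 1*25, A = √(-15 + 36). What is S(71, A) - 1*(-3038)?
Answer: 3084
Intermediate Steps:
A = √21 ≈ 4.5826
S(U, E) = -25 + U (S(U, E) = U - 25 = -25 + U)
S(71, A) - 1*(-3038) = (-25 + 71) - 1*(-3038) = 46 + 3038 = 3084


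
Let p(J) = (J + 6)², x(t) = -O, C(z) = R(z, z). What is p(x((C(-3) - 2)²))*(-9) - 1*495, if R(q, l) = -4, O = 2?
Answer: -639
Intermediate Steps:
C(z) = -4
x(t) = -2 (x(t) = -1*2 = -2)
p(J) = (6 + J)²
p(x((C(-3) - 2)²))*(-9) - 1*495 = (6 - 2)²*(-9) - 1*495 = 4²*(-9) - 495 = 16*(-9) - 495 = -144 - 495 = -639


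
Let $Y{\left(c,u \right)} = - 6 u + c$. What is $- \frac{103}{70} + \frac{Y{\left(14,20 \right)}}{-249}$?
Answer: $- \frac{18227}{17430} \approx -1.0457$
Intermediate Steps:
$Y{\left(c,u \right)} = c - 6 u$
$- \frac{103}{70} + \frac{Y{\left(14,20 \right)}}{-249} = - \frac{103}{70} + \frac{14 - 120}{-249} = \left(-103\right) \frac{1}{70} + \left(14 - 120\right) \left(- \frac{1}{249}\right) = - \frac{103}{70} - - \frac{106}{249} = - \frac{103}{70} + \frac{106}{249} = - \frac{18227}{17430}$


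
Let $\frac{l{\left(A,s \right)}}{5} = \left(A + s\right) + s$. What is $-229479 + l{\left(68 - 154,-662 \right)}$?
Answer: $-236529$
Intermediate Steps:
$l{\left(A,s \right)} = 5 A + 10 s$ ($l{\left(A,s \right)} = 5 \left(\left(A + s\right) + s\right) = 5 \left(A + 2 s\right) = 5 A + 10 s$)
$-229479 + l{\left(68 - 154,-662 \right)} = -229479 + \left(5 \left(68 - 154\right) + 10 \left(-662\right)\right) = -229479 - \left(6620 - 5 \left(68 - 154\right)\right) = -229479 + \left(5 \left(-86\right) - 6620\right) = -229479 - 7050 = -236529$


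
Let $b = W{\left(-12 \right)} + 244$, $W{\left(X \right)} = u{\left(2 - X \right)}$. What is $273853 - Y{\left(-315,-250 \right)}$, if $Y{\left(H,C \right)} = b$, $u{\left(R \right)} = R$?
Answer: $273595$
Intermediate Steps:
$W{\left(X \right)} = 2 - X$
$b = 258$ ($b = \left(2 - -12\right) + 244 = \left(2 + 12\right) + 244 = 14 + 244 = 258$)
$Y{\left(H,C \right)} = 258$
$273853 - Y{\left(-315,-250 \right)} = 273853 - 258 = 273595$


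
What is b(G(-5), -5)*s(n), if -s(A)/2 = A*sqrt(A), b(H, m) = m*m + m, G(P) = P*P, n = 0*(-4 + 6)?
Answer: 0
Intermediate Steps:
n = 0 (n = 0*2 = 0)
G(P) = P**2
b(H, m) = m + m**2 (b(H, m) = m**2 + m = m + m**2)
s(A) = -2*A**(3/2) (s(A) = -2*A*sqrt(A) = -2*A**(3/2))
b(G(-5), -5)*s(n) = (-5*(1 - 5))*(-2*0**(3/2)) = (-5*(-4))*(-2*0) = 20*0 = 0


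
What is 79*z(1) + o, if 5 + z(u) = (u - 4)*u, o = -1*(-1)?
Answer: -631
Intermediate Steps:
o = 1
z(u) = -5 + u*(-4 + u) (z(u) = -5 + (u - 4)*u = -5 + (-4 + u)*u = -5 + u*(-4 + u))
79*z(1) + o = 79*(-5 + 1**2 - 4*1) + 1 = 79*(-5 + 1 - 4) + 1 = 79*(-8) + 1 = -632 + 1 = -631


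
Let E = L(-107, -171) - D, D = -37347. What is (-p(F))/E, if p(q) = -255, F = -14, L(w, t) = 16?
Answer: 255/37363 ≈ 0.0068249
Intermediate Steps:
E = 37363 (E = 16 - 1*(-37347) = 16 + 37347 = 37363)
(-p(F))/E = -1*(-255)/37363 = 255*(1/37363) = 255/37363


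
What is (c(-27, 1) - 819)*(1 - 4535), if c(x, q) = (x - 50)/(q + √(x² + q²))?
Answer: 2706680116/729 + 349118*√730/729 ≈ 3.7258e+6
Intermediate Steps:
c(x, q) = (-50 + x)/(q + √(q² + x²))
(c(-27, 1) - 819)*(1 - 4535) = ((-50 - 27)/(1 + √(1² + (-27)²)) - 819)*(1 - 4535) = (-77/(1 + √(1 + 729)) - 819)*(-4534) = (-77/(1 + √730) - 819)*(-4534) = (-819 - 77/(1 + √730))*(-4534) = 3713346 + 349118/(1 + √730)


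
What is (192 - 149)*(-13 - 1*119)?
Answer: -5676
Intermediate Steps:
(192 - 149)*(-13 - 1*119) = 43*(-13 - 119) = 43*(-132) = -5676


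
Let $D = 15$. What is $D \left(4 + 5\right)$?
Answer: $135$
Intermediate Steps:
$D \left(4 + 5\right) = 15 \left(4 + 5\right) = 15 \cdot 9 = 135$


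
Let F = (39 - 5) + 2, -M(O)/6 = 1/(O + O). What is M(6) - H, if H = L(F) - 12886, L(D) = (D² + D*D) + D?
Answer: 20515/2 ≈ 10258.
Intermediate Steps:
M(O) = -3/O (M(O) = -6/(O + O) = -6*1/(2*O) = -3/O)
F = 36 (F = 34 + 2 = 36)
L(D) = D + 2*D² (L(D) = (D² + D²) + D = 2*D² + D = D + 2*D²)
H = -10258 (H = 36*(1 + 2*36) - 12886 = 36*(1 + 72) - 12886 = 36*73 - 12886 = 2628 - 12886 = -10258)
M(6) - H = -3/6 - 1*(-10258) = -3*⅙ + 10258 = -½ + 10258 = 20515/2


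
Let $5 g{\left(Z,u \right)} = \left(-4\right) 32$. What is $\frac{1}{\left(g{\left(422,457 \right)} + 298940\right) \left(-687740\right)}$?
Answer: $- \frac{1}{205575389456} \approx -4.8644 \cdot 10^{-12}$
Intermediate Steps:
$g{\left(Z,u \right)} = - \frac{128}{5}$ ($g{\left(Z,u \right)} = \frac{\left(-4\right) 32}{5} = \frac{1}{5} \left(-128\right) = - \frac{128}{5}$)
$\frac{1}{\left(g{\left(422,457 \right)} + 298940\right) \left(-687740\right)} = \frac{1}{\left(- \frac{128}{5} + 298940\right) \left(-687740\right)} = \frac{1}{\frac{1494572}{5}} \left(- \frac{1}{687740}\right) = \frac{5}{1494572} \left(- \frac{1}{687740}\right) = - \frac{1}{205575389456}$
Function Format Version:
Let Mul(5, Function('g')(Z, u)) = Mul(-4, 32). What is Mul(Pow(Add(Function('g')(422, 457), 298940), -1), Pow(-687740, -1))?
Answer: Rational(-1, 205575389456) ≈ -4.8644e-12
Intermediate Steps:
Function('g')(Z, u) = Rational(-128, 5) (Function('g')(Z, u) = Mul(Rational(1, 5), Mul(-4, 32)) = Mul(Rational(1, 5), -128) = Rational(-128, 5))
Mul(Pow(Add(Function('g')(422, 457), 298940), -1), Pow(-687740, -1)) = Mul(Pow(Add(Rational(-128, 5), 298940), -1), Pow(-687740, -1)) = Mul(Pow(Rational(1494572, 5), -1), Rational(-1, 687740)) = Mul(Rational(5, 1494572), Rational(-1, 687740)) = Rational(-1, 205575389456)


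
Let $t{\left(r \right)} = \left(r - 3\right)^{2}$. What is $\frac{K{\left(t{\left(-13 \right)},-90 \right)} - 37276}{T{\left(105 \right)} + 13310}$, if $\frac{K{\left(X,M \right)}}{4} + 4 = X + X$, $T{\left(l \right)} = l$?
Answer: $- \frac{35244}{13415} \approx -2.6272$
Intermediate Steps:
$t{\left(r \right)} = \left(-3 + r\right)^{2}$
$K{\left(X,M \right)} = -16 + 8 X$ ($K{\left(X,M \right)} = -16 + 4 \left(X + X\right) = -16 + 4 \cdot 2 X = -16 + 8 X$)
$\frac{K{\left(t{\left(-13 \right)},-90 \right)} - 37276}{T{\left(105 \right)} + 13310} = \frac{\left(-16 + 8 \left(-3 - 13\right)^{2}\right) - 37276}{105 + 13310} = \frac{\left(-16 + 8 \left(-16\right)^{2}\right) - 37276}{13415} = \left(\left(-16 + 8 \cdot 256\right) - 37276\right) \frac{1}{13415} = \left(\left(-16 + 2048\right) - 37276\right) \frac{1}{13415} = \left(2032 - 37276\right) \frac{1}{13415} = \left(-35244\right) \frac{1}{13415} = - \frac{35244}{13415}$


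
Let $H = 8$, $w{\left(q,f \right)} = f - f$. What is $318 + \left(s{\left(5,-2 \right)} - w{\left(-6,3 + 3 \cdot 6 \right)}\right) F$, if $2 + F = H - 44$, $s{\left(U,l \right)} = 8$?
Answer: $14$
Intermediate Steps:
$w{\left(q,f \right)} = 0$
$F = -38$ ($F = -2 + \left(8 - 44\right) = -2 - 36 = -38$)
$318 + \left(s{\left(5,-2 \right)} - w{\left(-6,3 + 3 \cdot 6 \right)}\right) F = 318 + \left(8 - 0\right) \left(-38\right) = 318 + \left(8 + 0\right) \left(-38\right) = 318 + 8 \left(-38\right) = 318 - 304 = 14$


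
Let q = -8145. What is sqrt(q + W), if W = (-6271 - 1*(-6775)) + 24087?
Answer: sqrt(16446) ≈ 128.24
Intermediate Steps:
W = 24591 (W = (-6271 + 6775) + 24087 = 504 + 24087 = 24591)
sqrt(q + W) = sqrt(-8145 + 24591) = sqrt(16446)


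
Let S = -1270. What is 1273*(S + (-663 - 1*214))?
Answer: -2733131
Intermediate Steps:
1273*(S + (-663 - 1*214)) = 1273*(-1270 + (-663 - 1*214)) = 1273*(-1270 + (-663 - 214)) = 1273*(-1270 - 877) = 1273*(-2147) = -2733131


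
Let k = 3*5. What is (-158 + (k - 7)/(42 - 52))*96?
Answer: -76224/5 ≈ -15245.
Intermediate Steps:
k = 15
(-158 + (k - 7)/(42 - 52))*96 = (-158 + (15 - 7)/(42 - 52))*96 = (-158 + 8/(-10))*96 = (-158 + 8*(-⅒))*96 = (-158 - ⅘)*96 = -794/5*96 = -76224/5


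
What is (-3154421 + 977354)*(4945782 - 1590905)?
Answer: -7303792005759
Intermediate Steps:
(-3154421 + 977354)*(4945782 - 1590905) = -2177067*3354877 = -7303792005759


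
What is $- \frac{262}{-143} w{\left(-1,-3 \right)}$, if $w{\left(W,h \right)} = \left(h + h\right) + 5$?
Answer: $- \frac{262}{143} \approx -1.8322$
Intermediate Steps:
$w{\left(W,h \right)} = 5 + 2 h$ ($w{\left(W,h \right)} = 2 h + 5 = 5 + 2 h$)
$- \frac{262}{-143} w{\left(-1,-3 \right)} = - \frac{262}{-143} \left(5 + 2 \left(-3\right)\right) = \left(-262\right) \left(- \frac{1}{143}\right) \left(5 - 6\right) = \frac{262}{143} \left(-1\right) = - \frac{262}{143}$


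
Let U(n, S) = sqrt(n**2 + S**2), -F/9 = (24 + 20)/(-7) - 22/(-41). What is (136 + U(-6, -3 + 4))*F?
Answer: 2019600/287 + 14850*sqrt(37)/287 ≈ 7351.7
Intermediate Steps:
F = 14850/287 (F = -9*((24 + 20)/(-7) - 22/(-41)) = -9*(44*(-1/7) - 22*(-1/41)) = -9*(-44/7 + 22/41) = -9*(-1650/287) = 14850/287 ≈ 51.742)
U(n, S) = sqrt(S**2 + n**2)
(136 + U(-6, -3 + 4))*F = (136 + sqrt((-3 + 4)**2 + (-6)**2))*(14850/287) = (136 + sqrt(1**2 + 36))*(14850/287) = (136 + sqrt(1 + 36))*(14850/287) = (136 + sqrt(37))*(14850/287) = 2019600/287 + 14850*sqrt(37)/287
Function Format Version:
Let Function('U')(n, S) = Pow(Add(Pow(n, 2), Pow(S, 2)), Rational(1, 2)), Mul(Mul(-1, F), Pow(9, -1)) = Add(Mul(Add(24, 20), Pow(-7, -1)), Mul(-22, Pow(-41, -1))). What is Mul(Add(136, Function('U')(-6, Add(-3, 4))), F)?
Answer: Add(Rational(2019600, 287), Mul(Rational(14850, 287), Pow(37, Rational(1, 2)))) ≈ 7351.7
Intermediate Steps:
F = Rational(14850, 287) (F = Mul(-9, Add(Mul(Add(24, 20), Pow(-7, -1)), Mul(-22, Pow(-41, -1)))) = Mul(-9, Add(Mul(44, Rational(-1, 7)), Mul(-22, Rational(-1, 41)))) = Mul(-9, Add(Rational(-44, 7), Rational(22, 41))) = Mul(-9, Rational(-1650, 287)) = Rational(14850, 287) ≈ 51.742)
Function('U')(n, S) = Pow(Add(Pow(S, 2), Pow(n, 2)), Rational(1, 2))
Mul(Add(136, Function('U')(-6, Add(-3, 4))), F) = Mul(Add(136, Pow(Add(Pow(Add(-3, 4), 2), Pow(-6, 2)), Rational(1, 2))), Rational(14850, 287)) = Mul(Add(136, Pow(Add(Pow(1, 2), 36), Rational(1, 2))), Rational(14850, 287)) = Mul(Add(136, Pow(Add(1, 36), Rational(1, 2))), Rational(14850, 287)) = Mul(Add(136, Pow(37, Rational(1, 2))), Rational(14850, 287)) = Add(Rational(2019600, 287), Mul(Rational(14850, 287), Pow(37, Rational(1, 2))))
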